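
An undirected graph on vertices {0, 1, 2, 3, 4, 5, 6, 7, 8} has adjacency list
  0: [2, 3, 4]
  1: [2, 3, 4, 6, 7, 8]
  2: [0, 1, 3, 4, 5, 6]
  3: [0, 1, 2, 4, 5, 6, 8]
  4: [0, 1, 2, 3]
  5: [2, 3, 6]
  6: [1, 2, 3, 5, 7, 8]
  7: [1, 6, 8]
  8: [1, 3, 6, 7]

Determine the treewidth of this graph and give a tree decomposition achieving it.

The largest bag has 4 vertices, giving width 3; this decomposition certifies tw(G) ≤ 3. On the other hand G contains the 4-clique {1, 3, 6, 8}. A clique must lie in a single bag of any decomposition, so no decomposition can have width below 3. Combining the bounds, tw(G) = 3.

Treewidth 3.
One optimal decomposition is:
Bags: B1 = {1, 3, 6, 8}  B2 = {1, 6, 7, 8}  B3 = {1, 2, 3, 6}  B4 = {1, 2, 3, 4}  B5 = {0, 2, 3, 4}  B6 = {2, 3, 5, 6}
Tree: B1–B2, B1–B3, B3–B4, B4–B5, B3–B6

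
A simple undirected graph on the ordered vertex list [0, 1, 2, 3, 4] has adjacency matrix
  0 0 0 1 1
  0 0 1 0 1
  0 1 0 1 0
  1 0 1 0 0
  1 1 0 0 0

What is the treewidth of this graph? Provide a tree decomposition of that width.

Every bag has size at most 3, so the width is 3 − 1 = 2 and tw(G) ≤ 2. The edges 1–4–0–3–2–1 form a cycle, so G is not a tree and its treewidth is at least 2. Hence tw(G) = 2 exactly.

Treewidth 2.
Bags: B1 = {0, 1, 4}  B2 = {0, 1, 3}  B3 = {1, 2, 3}
Tree: B1–B2, B2–B3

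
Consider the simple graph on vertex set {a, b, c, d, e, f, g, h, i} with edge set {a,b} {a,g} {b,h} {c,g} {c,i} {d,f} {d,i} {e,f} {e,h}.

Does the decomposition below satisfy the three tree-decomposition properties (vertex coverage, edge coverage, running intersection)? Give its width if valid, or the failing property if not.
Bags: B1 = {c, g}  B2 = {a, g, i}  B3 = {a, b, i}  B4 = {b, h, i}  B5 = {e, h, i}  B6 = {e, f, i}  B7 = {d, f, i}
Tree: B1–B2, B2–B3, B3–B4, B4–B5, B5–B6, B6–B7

A tree decomposition must satisfy three properties: every vertex lies in some bag; for every edge, both endpoints lie together in some bag; and for every vertex, the bags containing it form a connected subtree. Here edge (i,c) lies in no bag, so the decomposition is invalid.

No — edge (i,c) lies in no bag.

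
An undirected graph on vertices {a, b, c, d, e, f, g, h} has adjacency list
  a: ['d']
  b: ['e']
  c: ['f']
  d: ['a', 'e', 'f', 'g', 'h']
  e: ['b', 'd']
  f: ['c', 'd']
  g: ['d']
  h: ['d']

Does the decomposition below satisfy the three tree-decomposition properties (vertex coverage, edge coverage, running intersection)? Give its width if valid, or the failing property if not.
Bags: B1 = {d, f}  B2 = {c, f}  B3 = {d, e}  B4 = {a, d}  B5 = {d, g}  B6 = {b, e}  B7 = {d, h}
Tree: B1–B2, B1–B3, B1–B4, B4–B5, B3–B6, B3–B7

Checking the three conditions: (i) the bags cover all of {a, b, c, d, e, f, g, h}; (ii) for each edge, some bag contains both endpoints; (iii) the bags containing any fixed vertex form a subtree. All hold, so the decomposition is valid with width 2 − 1 = 1.

Yes; width 1.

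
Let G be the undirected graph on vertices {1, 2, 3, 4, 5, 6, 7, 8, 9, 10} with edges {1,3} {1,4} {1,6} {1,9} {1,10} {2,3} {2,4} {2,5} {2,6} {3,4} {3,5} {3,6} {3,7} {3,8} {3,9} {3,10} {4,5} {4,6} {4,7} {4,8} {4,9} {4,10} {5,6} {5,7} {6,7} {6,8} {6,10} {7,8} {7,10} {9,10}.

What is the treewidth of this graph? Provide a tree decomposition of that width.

Treewidth 4.
One such decomposition:
Bags: B1 = {1, 3, 4, 6, 10}  B2 = {3, 4, 6, 7, 10}  B3 = {3, 4, 5, 6, 7}  B4 = {2, 3, 4, 5, 6}  B5 = {3, 4, 6, 7, 8}  B6 = {1, 3, 4, 9, 10}
Tree: B1–B2, B2–B3, B3–B4, B3–B5, B1–B6

The largest bag has 5 vertices, giving width 4; this decomposition certifies tw(G) ≤ 4. For the lower bound, the 5 vertices {1, 3, 4, 9, 10} are pairwise adjacent, and any tree decomposition puts a clique entirely inside one bag — forcing width ≥ 4. Combining the bounds, tw(G) = 4.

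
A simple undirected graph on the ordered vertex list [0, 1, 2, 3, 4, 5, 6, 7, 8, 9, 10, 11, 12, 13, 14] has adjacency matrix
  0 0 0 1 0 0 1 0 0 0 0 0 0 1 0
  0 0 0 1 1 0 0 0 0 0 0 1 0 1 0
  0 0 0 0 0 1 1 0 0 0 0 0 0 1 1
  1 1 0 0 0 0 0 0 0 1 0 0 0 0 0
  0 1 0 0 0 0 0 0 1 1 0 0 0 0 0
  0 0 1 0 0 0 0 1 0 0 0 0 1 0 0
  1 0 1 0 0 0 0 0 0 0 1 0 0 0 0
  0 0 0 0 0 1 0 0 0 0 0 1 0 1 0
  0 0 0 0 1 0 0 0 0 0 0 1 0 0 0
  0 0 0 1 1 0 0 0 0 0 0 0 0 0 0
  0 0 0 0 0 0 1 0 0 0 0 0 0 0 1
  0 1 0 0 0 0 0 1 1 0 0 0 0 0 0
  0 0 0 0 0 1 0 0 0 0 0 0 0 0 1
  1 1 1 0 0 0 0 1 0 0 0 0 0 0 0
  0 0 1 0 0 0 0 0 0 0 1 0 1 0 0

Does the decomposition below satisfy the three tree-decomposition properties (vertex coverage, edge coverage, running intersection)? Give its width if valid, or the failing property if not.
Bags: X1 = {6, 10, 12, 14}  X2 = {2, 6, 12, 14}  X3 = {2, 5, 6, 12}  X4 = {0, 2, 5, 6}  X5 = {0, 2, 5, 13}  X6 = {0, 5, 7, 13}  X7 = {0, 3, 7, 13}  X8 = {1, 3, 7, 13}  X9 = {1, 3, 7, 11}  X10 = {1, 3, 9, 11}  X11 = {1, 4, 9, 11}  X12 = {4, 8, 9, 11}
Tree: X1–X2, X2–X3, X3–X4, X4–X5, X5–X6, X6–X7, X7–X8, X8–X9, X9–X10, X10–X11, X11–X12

Yes; width 3.

Every vertex of G appears in some bag (union = {0, 1, 2, 3, 4, 5, 6, 7, 8, 9, 10, 11, 12, 13, 14}); every edge is covered by a bag; and for each vertex v the set of bags containing v is connected in the bag tree. The decomposition is therefore valid. The largest bag has 4 vertices, so the width is 3.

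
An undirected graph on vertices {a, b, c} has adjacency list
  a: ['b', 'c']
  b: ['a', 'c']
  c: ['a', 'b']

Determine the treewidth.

A width-2 tree decomposition is:
Bags: B1 = {a, b, c}
Tree: (single bag)
With just one bag of size 3, the width is 3 − 1 = 2, so tw(G) ≤ 2. For the lower bound, the 3 vertices {a, b, c} are pairwise adjacent, and any tree decomposition puts a clique entirely inside one bag — forcing width ≥ 2. Combining the bounds, tw(G) = 2.

2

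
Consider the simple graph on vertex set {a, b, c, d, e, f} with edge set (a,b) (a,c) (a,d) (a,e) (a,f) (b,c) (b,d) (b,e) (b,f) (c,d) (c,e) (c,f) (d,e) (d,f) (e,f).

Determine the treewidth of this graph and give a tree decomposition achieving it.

With just one bag of size 6, the width is 6 − 1 = 5, so tw(G) ≤ 5. Conversely, {a, b, c, d, e, f} is a clique of size 6, and the vertices of any clique must share a bag in every tree decomposition; so some bag has ≥ 6 vertices and tw(G) ≥ 5. Combining the bounds, tw(G) = 5.

Treewidth 5.
Bags: B1 = {a, b, c, d, e, f}
Tree: (single bag)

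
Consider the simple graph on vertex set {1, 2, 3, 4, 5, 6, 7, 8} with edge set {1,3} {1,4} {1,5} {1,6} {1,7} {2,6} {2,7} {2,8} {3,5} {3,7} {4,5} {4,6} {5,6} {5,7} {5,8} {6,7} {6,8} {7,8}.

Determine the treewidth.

A width-3 tree decomposition is:
Bags: B1 = {1, 4, 5, 6}  B2 = {1, 5, 6, 7}  B3 = {5, 6, 7, 8}  B4 = {1, 3, 5, 7}  B5 = {2, 6, 7, 8}
Tree: B1–B2, B2–B3, B2–B4, B3–B5
Each bag holds 4 vertices, so the decomposition has width 3, which upper-bounds the treewidth. For the lower bound, the 4 vertices {2, 6, 7, 8} are pairwise adjacent, and any tree decomposition puts a clique entirely inside one bag — forcing width ≥ 3. The upper and lower bounds meet at 3, so that is the treewidth.

3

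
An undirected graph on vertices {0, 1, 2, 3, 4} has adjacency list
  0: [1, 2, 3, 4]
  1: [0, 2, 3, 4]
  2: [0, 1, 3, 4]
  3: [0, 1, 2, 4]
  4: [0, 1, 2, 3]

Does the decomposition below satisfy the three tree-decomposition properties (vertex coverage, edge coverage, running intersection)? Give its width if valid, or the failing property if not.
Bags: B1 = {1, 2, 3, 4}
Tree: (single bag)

A tree decomposition must satisfy three properties: every vertex lies in some bag; for every edge, both endpoints lie together in some bag; and for every vertex, the bags containing it form a connected subtree. Here vertex 0 appears in no bag, so the decomposition is invalid.

No — vertex 0 appears in no bag.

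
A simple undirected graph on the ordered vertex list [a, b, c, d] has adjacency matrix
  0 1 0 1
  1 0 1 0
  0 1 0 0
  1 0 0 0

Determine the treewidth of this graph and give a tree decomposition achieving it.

Treewidth 1.
One optimal decomposition is:
Bags: B1 = {a, b}  B2 = {b, c}  B3 = {a, d}
Tree: B1–B2, B1–B3

Every bag has size at most 2, so the width is 2 − 1 = 1 and tw(G) ≤ 1. Any graph with an edge has treewidth ≥ 1, and G has the edge a–b. Therefore the treewidth is 1.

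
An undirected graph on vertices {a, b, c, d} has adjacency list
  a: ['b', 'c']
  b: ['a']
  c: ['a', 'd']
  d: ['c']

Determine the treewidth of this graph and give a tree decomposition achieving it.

Treewidth 1.
One such decomposition:
Bags: B1 = {a, c}  B2 = {a, b}  B3 = {c, d}
Tree: B1–B2, B1–B3

Each bag holds 2 vertices, so the decomposition has width 1, which upper-bounds the treewidth. Since G has at least one edge (e.g. c–a), it is not an edgeless graph, so tw(G) ≥ 1. Therefore the treewidth is 1.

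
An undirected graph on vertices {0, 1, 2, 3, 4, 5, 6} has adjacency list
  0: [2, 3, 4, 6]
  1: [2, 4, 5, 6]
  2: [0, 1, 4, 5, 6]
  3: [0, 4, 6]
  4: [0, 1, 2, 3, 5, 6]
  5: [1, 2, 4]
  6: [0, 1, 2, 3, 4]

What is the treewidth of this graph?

3

A width-3 tree decomposition is:
Bags: B1 = {1, 2, 4, 6}  B2 = {0, 2, 4, 6}  B3 = {1, 2, 4, 5}  B4 = {0, 3, 4, 6}
Tree: B1–B2, B1–B3, B2–B4
Each bag holds 4 vertices, so the decomposition has width 3, which upper-bounds the treewidth. For the lower bound, the 4 vertices {0, 2, 4, 6} are pairwise adjacent, and any tree decomposition puts a clique entirely inside one bag — forcing width ≥ 3. Therefore the treewidth is 3.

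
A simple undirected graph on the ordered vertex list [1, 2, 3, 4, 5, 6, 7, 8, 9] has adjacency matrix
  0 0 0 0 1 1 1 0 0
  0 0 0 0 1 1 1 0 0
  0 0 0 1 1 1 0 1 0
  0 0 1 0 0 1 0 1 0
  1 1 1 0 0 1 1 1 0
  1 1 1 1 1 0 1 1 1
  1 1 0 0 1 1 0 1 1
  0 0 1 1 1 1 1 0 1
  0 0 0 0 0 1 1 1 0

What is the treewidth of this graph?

3

A width-3 tree decomposition is:
Bags: B1 = {1, 5, 6, 7}  B2 = {2, 5, 6, 7}  B3 = {5, 6, 7, 8}  B4 = {3, 5, 6, 8}  B5 = {6, 7, 8, 9}  B6 = {3, 4, 6, 8}
Tree: B1–B2, B2–B3, B3–B4, B3–B5, B4–B6
Each bag holds 4 vertices, so the decomposition has width 3, which upper-bounds the treewidth. On the other hand G contains the 4-clique {6, 7, 8, 9}. A clique must lie in a single bag of any decomposition, so no decomposition can have width below 3. Therefore the treewidth is 3.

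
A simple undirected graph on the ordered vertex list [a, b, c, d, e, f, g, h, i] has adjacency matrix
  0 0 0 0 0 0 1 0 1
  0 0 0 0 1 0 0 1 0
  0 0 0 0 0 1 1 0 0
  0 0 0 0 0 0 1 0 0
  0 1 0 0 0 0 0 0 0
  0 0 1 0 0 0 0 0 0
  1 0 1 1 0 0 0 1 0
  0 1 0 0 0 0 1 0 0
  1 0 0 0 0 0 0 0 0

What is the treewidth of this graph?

1

A width-1 tree decomposition is:
Bags: B1 = {g, h}  B2 = {c, g}  B3 = {a, g}  B4 = {d, g}  B5 = {b, h}  B6 = {b, e}  B7 = {c, f}  B8 = {a, i}
Tree: B1–B2, B2–B3, B3–B4, B1–B5, B5–B6, B2–B7, B3–B8
The largest bag has 2 vertices, giving width 1; this decomposition certifies tw(G) ≤ 1. Since G has at least one edge (e.g. h–g), it is not an edgeless graph, so tw(G) ≥ 1. Therefore the treewidth is 1.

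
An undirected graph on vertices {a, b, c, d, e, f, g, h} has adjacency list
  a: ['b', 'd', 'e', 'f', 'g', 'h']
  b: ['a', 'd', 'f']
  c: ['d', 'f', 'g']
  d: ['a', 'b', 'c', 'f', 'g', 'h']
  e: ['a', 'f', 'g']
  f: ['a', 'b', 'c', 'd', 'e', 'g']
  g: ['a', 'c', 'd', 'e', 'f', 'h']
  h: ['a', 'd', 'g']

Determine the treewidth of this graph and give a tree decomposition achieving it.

Treewidth 3.
One optimal decomposition is:
Bags: B1 = {a, d, g, h}  B2 = {a, d, f, g}  B3 = {a, b, d, f}  B4 = {a, e, f, g}  B5 = {c, d, f, g}
Tree: B1–B2, B2–B3, B2–B4, B2–B5

The largest bag has 4 vertices, giving width 3; this decomposition certifies tw(G) ≤ 3. Conversely, {a, d, g, h} is a clique of size 4, and the vertices of any clique must share a bag in every tree decomposition; so some bag has ≥ 4 vertices and tw(G) ≥ 3. The upper and lower bounds meet at 3, so that is the treewidth.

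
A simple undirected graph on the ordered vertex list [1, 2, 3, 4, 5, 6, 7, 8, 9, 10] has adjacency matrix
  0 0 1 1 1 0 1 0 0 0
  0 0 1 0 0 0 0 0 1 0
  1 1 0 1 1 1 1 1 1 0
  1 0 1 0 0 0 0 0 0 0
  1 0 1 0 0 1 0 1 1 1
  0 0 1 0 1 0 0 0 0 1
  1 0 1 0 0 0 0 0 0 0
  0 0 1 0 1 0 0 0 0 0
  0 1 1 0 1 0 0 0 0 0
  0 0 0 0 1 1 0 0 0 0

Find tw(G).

2

A width-2 tree decomposition is:
Bags: B1 = {3, 5, 8}  B2 = {1, 3, 5}  B3 = {1, 3, 4}  B4 = {3, 5, 6}  B5 = {1, 3, 7}  B6 = {3, 5, 9}  B7 = {2, 3, 9}  B8 = {5, 6, 10}
Tree: B1–B2, B2–B3, B1–B4, B3–B5, B4–B6, B6–B7, B4–B8
Each bag holds 3 vertices, so the decomposition has width 2, which upper-bounds the treewidth. On the other hand G contains the 3-clique {5, 6, 10}. A clique must lie in a single bag of any decomposition, so no decomposition can have width below 2. Hence tw(G) = 2 exactly.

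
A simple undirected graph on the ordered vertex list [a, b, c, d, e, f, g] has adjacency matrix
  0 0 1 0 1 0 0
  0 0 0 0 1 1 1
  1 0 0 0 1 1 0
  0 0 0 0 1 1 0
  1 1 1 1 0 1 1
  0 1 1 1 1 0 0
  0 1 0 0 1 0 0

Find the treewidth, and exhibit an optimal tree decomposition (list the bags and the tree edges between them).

Treewidth 2.
Bags: B1 = {b, e, f}  B2 = {b, e, g}  B3 = {c, e, f}  B4 = {a, c, e}  B5 = {d, e, f}
Tree: B1–B2, B1–B3, B3–B4, B1–B5

Each bag holds 3 vertices, so the decomposition has width 2, which upper-bounds the treewidth. For the lower bound, the 3 vertices {b, e, g} are pairwise adjacent, and any tree decomposition puts a clique entirely inside one bag — forcing width ≥ 2. Therefore the treewidth is 2.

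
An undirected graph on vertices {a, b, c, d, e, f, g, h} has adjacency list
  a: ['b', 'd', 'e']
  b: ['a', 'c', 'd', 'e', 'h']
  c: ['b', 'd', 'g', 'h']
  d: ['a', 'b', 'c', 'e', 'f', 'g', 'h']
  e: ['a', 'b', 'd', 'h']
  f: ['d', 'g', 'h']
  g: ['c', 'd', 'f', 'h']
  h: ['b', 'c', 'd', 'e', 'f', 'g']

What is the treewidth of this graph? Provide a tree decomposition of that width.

The largest bag has 4 vertices, giving width 3; this decomposition certifies tw(G) ≤ 3. On the other hand G contains the 4-clique {c, d, g, h}. A clique must lie in a single bag of any decomposition, so no decomposition can have width below 3. Therefore the treewidth is 3.

Treewidth 3.
Bags: B1 = {b, c, d, h}  B2 = {c, d, g, h}  B3 = {d, f, g, h}  B4 = {b, d, e, h}  B5 = {a, b, d, e}
Tree: B1–B2, B2–B3, B1–B4, B4–B5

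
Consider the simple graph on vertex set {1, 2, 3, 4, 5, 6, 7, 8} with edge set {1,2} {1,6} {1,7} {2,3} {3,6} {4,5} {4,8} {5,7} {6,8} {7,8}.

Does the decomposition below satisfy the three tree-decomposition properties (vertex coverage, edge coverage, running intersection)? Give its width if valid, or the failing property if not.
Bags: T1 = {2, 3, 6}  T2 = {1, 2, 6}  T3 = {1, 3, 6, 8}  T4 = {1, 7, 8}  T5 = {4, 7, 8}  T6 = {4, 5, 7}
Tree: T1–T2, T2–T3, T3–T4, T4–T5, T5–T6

No — bags containing vertex 3 are not connected in the tree.

A tree decomposition must satisfy three properties: every vertex lies in some bag; for every edge, both endpoints lie together in some bag; and for every vertex, the bags containing it form a connected subtree. Here bags containing vertex 3 are not connected in the tree, so the decomposition is invalid.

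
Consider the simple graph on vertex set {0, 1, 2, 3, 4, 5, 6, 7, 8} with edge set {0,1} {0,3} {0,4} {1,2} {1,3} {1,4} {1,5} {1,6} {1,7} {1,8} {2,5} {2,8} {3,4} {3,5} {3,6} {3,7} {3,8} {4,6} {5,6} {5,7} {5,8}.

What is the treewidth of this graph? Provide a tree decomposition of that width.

Treewidth 3.
One such decomposition:
Bags: B1 = {1, 3, 5, 6}  B2 = {1, 3, 4, 6}  B3 = {1, 3, 5, 7}  B4 = {1, 3, 5, 8}  B5 = {1, 2, 5, 8}  B6 = {0, 1, 3, 4}
Tree: B1–B2, B1–B3, B1–B4, B4–B5, B2–B6

Every bag has size at most 4, so the width is 4 − 1 = 3 and tw(G) ≤ 3. On the other hand G contains the 4-clique {1, 2, 5, 8}. A clique must lie in a single bag of any decomposition, so no decomposition can have width below 3. The upper and lower bounds meet at 3, so that is the treewidth.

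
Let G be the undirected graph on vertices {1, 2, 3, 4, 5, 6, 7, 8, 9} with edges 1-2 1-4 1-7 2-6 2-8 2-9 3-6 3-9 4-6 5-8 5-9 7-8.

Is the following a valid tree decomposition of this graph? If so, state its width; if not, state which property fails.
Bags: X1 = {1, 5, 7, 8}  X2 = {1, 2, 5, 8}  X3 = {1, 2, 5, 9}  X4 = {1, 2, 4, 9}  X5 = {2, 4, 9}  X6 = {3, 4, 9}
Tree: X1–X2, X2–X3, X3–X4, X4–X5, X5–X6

No — vertex 6 appears in no bag.

A tree decomposition must satisfy three properties: every vertex lies in some bag; for every edge, both endpoints lie together in some bag; and for every vertex, the bags containing it form a connected subtree. Here vertex 6 appears in no bag, so the decomposition is invalid.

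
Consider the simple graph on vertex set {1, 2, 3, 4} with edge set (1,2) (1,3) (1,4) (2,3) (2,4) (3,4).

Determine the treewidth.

3

A width-3 tree decomposition is:
Bags: B1 = {1, 2, 3, 4}
Tree: (single bag)
With just one bag of size 4, the width is 4 − 1 = 3, so tw(G) ≤ 3. For the lower bound, the 4 vertices {1, 2, 3, 4} are pairwise adjacent, and any tree decomposition puts a clique entirely inside one bag — forcing width ≥ 3. The upper and lower bounds meet at 3, so that is the treewidth.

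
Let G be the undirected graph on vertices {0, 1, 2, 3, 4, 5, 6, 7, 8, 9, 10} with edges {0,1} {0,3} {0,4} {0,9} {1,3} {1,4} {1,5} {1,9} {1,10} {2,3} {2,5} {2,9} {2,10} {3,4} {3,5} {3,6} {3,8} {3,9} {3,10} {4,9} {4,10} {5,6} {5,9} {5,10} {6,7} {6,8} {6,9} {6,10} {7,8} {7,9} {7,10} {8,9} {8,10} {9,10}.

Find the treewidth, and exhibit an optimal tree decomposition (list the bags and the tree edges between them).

Every bag has size at most 5, so the width is 5 − 1 = 4 and tw(G) ≤ 4. For the lower bound, the 5 vertices {0, 1, 3, 4, 9} are pairwise adjacent, and any tree decomposition puts a clique entirely inside one bag — forcing width ≥ 4. Hence tw(G) = 4 exactly.

Treewidth 4.
One optimal decomposition is:
Bags: B1 = {3, 5, 6, 9, 10}  B2 = {3, 6, 8, 9, 10}  B3 = {6, 7, 8, 9, 10}  B4 = {1, 3, 5, 9, 10}  B5 = {2, 3, 5, 9, 10}  B6 = {1, 3, 4, 9, 10}  B7 = {0, 1, 3, 4, 9}
Tree: B1–B2, B2–B3, B1–B4, B1–B5, B4–B6, B6–B7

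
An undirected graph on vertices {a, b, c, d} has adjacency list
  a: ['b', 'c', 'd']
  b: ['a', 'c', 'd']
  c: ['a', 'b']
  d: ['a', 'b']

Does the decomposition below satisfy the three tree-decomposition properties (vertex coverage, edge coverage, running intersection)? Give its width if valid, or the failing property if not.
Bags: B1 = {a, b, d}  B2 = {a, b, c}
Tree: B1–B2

Yes; width 2.

Checking the three conditions: (i) the bags cover all of {a, b, c, d}; (ii) for each edge, some bag contains both endpoints; (iii) the bags containing any fixed vertex form a subtree. All hold, so the decomposition is valid with width 3 − 1 = 2.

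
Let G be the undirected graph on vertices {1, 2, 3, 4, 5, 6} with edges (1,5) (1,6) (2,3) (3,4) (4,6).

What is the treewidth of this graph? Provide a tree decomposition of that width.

Treewidth 1.
Bags: B1 = {1, 5}  B2 = {1, 6}  B3 = {4, 6}  B4 = {3, 4}  B5 = {2, 3}
Tree: B1–B2, B2–B3, B3–B4, B4–B5

Every bag has size at most 2, so the width is 2 − 1 = 1 and tw(G) ≤ 1. G has an edge, so its treewidth is at least 1. Combining the bounds, tw(G) = 1.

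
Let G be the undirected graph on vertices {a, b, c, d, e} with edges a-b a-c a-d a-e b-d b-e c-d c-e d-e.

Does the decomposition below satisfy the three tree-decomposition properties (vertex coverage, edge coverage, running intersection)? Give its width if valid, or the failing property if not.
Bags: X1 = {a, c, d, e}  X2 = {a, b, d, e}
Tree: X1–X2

Every vertex of G appears in some bag (union = {a, b, c, d, e}); every edge is covered by a bag; and for each vertex v the set of bags containing v is connected in the bag tree. The decomposition is therefore valid. The largest bag has 4 vertices, so the width is 3.

Yes; width 3.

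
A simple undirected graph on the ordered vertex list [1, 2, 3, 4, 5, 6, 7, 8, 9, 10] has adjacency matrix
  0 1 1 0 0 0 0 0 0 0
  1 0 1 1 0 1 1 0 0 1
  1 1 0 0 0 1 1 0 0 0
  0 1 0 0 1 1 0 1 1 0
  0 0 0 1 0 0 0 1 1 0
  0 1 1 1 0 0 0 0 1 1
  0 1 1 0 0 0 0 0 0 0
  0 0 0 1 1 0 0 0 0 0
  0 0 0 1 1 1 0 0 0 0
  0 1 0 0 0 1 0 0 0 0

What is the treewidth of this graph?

A width-2 tree decomposition is:
Bags: B1 = {4, 6, 9}  B2 = {2, 4, 6}  B3 = {2, 3, 6}  B4 = {2, 6, 10}  B5 = {4, 5, 9}  B6 = {4, 5, 8}  B7 = {2, 3, 7}  B8 = {1, 2, 3}
Tree: B1–B2, B2–B3, B2–B4, B1–B5, B5–B6, B3–B7, B7–B8
The largest bag has 3 vertices, giving width 2; this decomposition certifies tw(G) ≤ 2. For the lower bound, the 3 vertices {4, 5, 8} are pairwise adjacent, and any tree decomposition puts a clique entirely inside one bag — forcing width ≥ 2. Hence tw(G) = 2 exactly.

2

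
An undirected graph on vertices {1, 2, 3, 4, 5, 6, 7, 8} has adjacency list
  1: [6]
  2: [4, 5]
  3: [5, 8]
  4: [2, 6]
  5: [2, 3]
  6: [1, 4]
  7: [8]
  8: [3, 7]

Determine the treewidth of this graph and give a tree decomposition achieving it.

Treewidth 1.
One optimal decomposition is:
Bags: B1 = {1, 6}  B2 = {4, 6}  B3 = {2, 4}  B4 = {2, 5}  B5 = {3, 5}  B6 = {3, 8}  B7 = {7, 8}
Tree: B1–B2, B2–B3, B3–B4, B4–B5, B5–B6, B6–B7

The largest bag has 2 vertices, giving width 1; this decomposition certifies tw(G) ≤ 1. Any graph with an edge has treewidth ≥ 1, and G has the edge 1–6. Hence tw(G) = 1 exactly.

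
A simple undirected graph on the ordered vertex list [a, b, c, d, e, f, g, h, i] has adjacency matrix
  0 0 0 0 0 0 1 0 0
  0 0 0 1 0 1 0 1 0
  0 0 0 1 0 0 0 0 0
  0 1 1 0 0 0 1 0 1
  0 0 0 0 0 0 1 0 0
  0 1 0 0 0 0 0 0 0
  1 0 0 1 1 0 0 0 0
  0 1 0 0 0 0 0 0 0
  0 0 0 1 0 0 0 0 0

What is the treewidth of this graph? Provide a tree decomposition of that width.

The largest bag has 2 vertices, giving width 1; this decomposition certifies tw(G) ≤ 1. Any graph with an edge has treewidth ≥ 1, and G has the edge b–d. Hence tw(G) = 1 exactly.

Treewidth 1.
One such decomposition:
Bags: B1 = {b, d}  B2 = {c, d}  B3 = {d, g}  B4 = {a, g}  B5 = {d, i}  B6 = {b, f}  B7 = {e, g}  B8 = {b, h}
Tree: B1–B2, B2–B3, B3–B4, B2–B5, B1–B6, B4–B7, B6–B8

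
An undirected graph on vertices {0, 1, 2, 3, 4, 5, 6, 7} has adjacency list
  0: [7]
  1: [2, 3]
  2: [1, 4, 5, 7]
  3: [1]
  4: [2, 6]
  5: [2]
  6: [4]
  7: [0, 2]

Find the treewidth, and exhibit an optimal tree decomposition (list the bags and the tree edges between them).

Treewidth 1.
One such decomposition:
Bags: B1 = {4, 6}  B2 = {2, 4}  B3 = {2, 7}  B4 = {1, 2}  B5 = {1, 3}  B6 = {2, 5}  B7 = {0, 7}
Tree: B1–B2, B2–B3, B3–B4, B4–B5, B3–B6, B3–B7

Each bag holds 2 vertices, so the decomposition has width 1, which upper-bounds the treewidth. Since G has at least one edge (e.g. 4–6), it is not an edgeless graph, so tw(G) ≥ 1. Combining the bounds, tw(G) = 1.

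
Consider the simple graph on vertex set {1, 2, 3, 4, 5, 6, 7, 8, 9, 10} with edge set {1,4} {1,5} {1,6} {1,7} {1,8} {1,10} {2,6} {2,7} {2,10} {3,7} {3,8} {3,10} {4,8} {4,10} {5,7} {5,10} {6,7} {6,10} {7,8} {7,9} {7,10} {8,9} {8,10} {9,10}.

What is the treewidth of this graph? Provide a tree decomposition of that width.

Each bag holds 4 vertices, so the decomposition has width 3, which upper-bounds the treewidth. Conversely, {1, 4, 8, 10} is a clique of size 4, and the vertices of any clique must share a bag in every tree decomposition; so some bag has ≥ 4 vertices and tw(G) ≥ 3. Hence tw(G) = 3 exactly.

Treewidth 3.
One optimal decomposition is:
Bags: B1 = {1, 7, 8, 10}  B2 = {1, 6, 7, 10}  B3 = {1, 5, 7, 10}  B4 = {3, 7, 8, 10}  B5 = {1, 4, 8, 10}  B6 = {2, 6, 7, 10}  B7 = {7, 8, 9, 10}
Tree: B1–B2, B2–B3, B1–B4, B1–B5, B2–B6, B4–B7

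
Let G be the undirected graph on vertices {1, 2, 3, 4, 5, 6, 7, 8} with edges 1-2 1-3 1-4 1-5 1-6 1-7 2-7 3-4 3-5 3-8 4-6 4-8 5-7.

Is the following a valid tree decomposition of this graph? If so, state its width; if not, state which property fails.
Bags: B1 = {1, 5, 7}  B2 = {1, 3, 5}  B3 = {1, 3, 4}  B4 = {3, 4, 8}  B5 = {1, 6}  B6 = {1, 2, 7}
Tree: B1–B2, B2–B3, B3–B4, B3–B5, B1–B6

A tree decomposition must satisfy three properties: every vertex lies in some bag; for every edge, both endpoints lie together in some bag; and for every vertex, the bags containing it form a connected subtree. Here edge (4,6) lies in no bag, so the decomposition is invalid.

No — edge (4,6) lies in no bag.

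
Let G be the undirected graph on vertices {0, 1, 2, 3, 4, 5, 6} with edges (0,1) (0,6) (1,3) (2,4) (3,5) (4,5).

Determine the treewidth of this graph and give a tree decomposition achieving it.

Each bag holds 2 vertices, so the decomposition has width 1, which upper-bounds the treewidth. G has an edge, so its treewidth is at least 1. Hence tw(G) = 1 exactly.

Treewidth 1.
Bags: B1 = {2, 4}  B2 = {4, 5}  B3 = {3, 5}  B4 = {1, 3}  B5 = {0, 1}  B6 = {0, 6}
Tree: B1–B2, B2–B3, B3–B4, B4–B5, B5–B6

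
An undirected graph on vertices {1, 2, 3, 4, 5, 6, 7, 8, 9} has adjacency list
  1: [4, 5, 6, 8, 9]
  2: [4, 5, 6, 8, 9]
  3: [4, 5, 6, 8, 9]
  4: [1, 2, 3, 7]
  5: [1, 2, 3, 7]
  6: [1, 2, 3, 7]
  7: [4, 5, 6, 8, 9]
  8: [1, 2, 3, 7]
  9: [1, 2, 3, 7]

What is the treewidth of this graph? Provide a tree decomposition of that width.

Treewidth 4.
Bags: B1 = {1, 2, 3, 5, 7}  B2 = {1, 2, 3, 7, 8}  B3 = {1, 2, 3, 4, 7}  B4 = {1, 2, 3, 6, 7}  B5 = {1, 2, 3, 7, 9}
Tree: B1–B2, B2–B3, B3–B4, B4–B5

Every bag has size at most 5, so the width is 5 − 1 = 4 and tw(G) ≤ 4. For the lower bound: the 5 vertex sets {3,5}, {7,8}, {1,4}, {2}, {6} are disjoint, each induces a connected subgraph, and every pair is joined by at least one edge of G. Contracting each set to a single vertex therefore yields K_{5} as a minor, and since treewidth is minor-monotone, tw(G) ≥ tw(K_{5}) = 4. The upper and lower bounds meet at 4, so that is the treewidth.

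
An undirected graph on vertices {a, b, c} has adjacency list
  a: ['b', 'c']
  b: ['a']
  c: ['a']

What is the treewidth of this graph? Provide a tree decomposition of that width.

The largest bag has 2 vertices, giving width 1; this decomposition certifies tw(G) ≤ 1. Any graph with an edge has treewidth ≥ 1, and G has the edge b–a. The upper and lower bounds meet at 1, so that is the treewidth.

Treewidth 1.
One optimal decomposition is:
Bags: B1 = {a, b}  B2 = {a, c}
Tree: B1–B2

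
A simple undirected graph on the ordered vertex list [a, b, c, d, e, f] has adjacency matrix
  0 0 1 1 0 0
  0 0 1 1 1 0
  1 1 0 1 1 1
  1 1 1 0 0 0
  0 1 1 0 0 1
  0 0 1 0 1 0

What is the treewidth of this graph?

2

A width-2 tree decomposition is:
Bags: B1 = {b, c, d}  B2 = {b, c, e}  B3 = {c, e, f}  B4 = {a, c, d}
Tree: B1–B2, B2–B3, B1–B4
Each bag holds 3 vertices, so the decomposition has width 2, which upper-bounds the treewidth. Conversely, {a, c, d} is a clique of size 3, and the vertices of any clique must share a bag in every tree decomposition; so some bag has ≥ 3 vertices and tw(G) ≥ 2. The upper and lower bounds meet at 2, so that is the treewidth.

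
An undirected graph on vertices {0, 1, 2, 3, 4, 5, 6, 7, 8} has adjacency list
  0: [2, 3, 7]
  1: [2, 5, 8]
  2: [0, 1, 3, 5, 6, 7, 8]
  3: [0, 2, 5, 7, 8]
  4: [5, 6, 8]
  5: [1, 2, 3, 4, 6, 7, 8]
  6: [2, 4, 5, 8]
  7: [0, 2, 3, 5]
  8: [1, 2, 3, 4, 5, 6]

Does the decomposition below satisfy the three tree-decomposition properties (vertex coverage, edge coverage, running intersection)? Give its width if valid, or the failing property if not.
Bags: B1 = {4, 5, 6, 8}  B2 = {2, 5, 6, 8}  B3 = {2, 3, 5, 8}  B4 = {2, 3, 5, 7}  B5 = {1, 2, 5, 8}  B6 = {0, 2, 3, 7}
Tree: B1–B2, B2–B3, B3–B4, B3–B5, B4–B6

Vertex coverage: the bags together contain {0, 1, 2, 3, 4, 5, 6, 7, 8}, the full vertex set. Edge coverage: each edge of G has both endpoints in at least one bag. Running intersection: for every vertex, the bags containing it form a connected subtree. All three properties hold, so this is a valid tree decomposition of width max|bag| − 1 = 3, and hence tw(G) ≤ 3.

Yes; width 3.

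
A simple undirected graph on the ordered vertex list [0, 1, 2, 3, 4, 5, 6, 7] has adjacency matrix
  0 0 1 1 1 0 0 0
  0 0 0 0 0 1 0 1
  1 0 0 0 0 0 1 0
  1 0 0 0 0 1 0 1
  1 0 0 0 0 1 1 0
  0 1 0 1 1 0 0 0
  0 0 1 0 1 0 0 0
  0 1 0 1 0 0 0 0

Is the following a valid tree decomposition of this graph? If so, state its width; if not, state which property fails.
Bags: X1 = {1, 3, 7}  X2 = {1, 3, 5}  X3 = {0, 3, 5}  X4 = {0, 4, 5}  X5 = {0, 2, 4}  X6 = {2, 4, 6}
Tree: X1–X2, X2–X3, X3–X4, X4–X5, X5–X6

Yes; width 2.

Every vertex of G appears in some bag (union = {0, 1, 2, 3, 4, 5, 6, 7}); every edge is covered by a bag; and for each vertex v the set of bags containing v is connected in the bag tree. The decomposition is therefore valid. The largest bag has 3 vertices, so the width is 2.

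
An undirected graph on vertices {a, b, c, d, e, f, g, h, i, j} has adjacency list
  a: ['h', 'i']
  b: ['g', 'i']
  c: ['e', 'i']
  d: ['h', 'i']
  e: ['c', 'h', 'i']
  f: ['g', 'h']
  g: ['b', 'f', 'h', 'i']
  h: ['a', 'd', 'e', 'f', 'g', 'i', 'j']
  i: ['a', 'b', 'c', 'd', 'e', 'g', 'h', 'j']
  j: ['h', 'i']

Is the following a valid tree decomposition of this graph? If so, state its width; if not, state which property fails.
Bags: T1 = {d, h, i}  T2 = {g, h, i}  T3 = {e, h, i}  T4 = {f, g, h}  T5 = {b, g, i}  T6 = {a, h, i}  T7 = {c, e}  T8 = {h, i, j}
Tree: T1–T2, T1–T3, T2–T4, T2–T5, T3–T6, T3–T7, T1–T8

A tree decomposition must satisfy three properties: every vertex lies in some bag; for every edge, both endpoints lie together in some bag; and for every vertex, the bags containing it form a connected subtree. Here edge (i,c) lies in no bag, so the decomposition is invalid.

No — edge (i,c) lies in no bag.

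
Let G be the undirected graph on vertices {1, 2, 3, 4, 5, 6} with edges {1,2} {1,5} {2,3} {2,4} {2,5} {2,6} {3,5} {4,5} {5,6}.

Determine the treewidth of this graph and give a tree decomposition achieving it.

Every bag has size at most 3, so the width is 3 − 1 = 2 and tw(G) ≤ 2. For the lower bound, the 3 vertices {1, 2, 5} are pairwise adjacent, and any tree decomposition puts a clique entirely inside one bag — forcing width ≥ 2. The upper and lower bounds meet at 2, so that is the treewidth.

Treewidth 2.
One optimal decomposition is:
Bags: B1 = {2, 3, 5}  B2 = {2, 4, 5}  B3 = {1, 2, 5}  B4 = {2, 5, 6}
Tree: B1–B2, B1–B3, B3–B4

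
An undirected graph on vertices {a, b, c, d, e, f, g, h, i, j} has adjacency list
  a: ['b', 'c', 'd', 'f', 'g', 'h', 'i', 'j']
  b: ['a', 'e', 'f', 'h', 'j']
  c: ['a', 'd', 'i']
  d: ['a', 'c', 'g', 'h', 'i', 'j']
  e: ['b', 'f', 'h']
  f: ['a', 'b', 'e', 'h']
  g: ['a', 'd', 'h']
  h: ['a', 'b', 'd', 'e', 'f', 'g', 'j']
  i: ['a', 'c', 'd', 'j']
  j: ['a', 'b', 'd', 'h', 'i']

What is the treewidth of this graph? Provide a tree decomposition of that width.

Treewidth 3.
One such decomposition:
Bags: B1 = {a, d, h, j}  B2 = {a, b, h, j}  B3 = {a, d, g, h}  B4 = {a, b, f, h}  B5 = {a, d, i, j}  B6 = {a, c, d, i}  B7 = {b, e, f, h}
Tree: B1–B2, B1–B3, B2–B4, B1–B5, B5–B6, B4–B7

Each bag holds 4 vertices, so the decomposition has width 3, which upper-bounds the treewidth. Conversely, {b, e, f, h} is a clique of size 4, and the vertices of any clique must share a bag in every tree decomposition; so some bag has ≥ 4 vertices and tw(G) ≥ 3. Combining the bounds, tw(G) = 3.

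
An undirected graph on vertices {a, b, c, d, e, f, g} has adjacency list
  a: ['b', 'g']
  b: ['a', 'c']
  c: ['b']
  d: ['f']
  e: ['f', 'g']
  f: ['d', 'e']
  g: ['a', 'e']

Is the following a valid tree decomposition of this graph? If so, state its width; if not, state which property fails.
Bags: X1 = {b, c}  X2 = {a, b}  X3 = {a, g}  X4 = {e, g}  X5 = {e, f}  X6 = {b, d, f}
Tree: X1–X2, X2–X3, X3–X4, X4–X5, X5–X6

No — bags containing vertex b are not connected in the tree.

A tree decomposition must satisfy three properties: every vertex lies in some bag; for every edge, both endpoints lie together in some bag; and for every vertex, the bags containing it form a connected subtree. Here bags containing vertex b are not connected in the tree, so the decomposition is invalid.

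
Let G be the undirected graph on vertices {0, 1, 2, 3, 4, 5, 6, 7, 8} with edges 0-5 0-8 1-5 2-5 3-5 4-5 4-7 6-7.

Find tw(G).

A width-1 tree decomposition is:
Bags: B1 = {2, 5}  B2 = {4, 5}  B3 = {4, 7}  B4 = {3, 5}  B5 = {1, 5}  B6 = {6, 7}  B7 = {0, 5}  B8 = {0, 8}
Tree: B1–B2, B2–B3, B1–B4, B1–B5, B3–B6, B5–B7, B7–B8
Every bag has size at most 2, so the width is 2 − 1 = 1 and tw(G) ≤ 1. Any graph with an edge has treewidth ≥ 1, and G has the edge 2–5. Combining the bounds, tw(G) = 1.

1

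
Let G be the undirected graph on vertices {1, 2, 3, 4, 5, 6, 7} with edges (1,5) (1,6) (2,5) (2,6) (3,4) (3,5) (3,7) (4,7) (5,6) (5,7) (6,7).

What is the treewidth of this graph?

2

A width-2 tree decomposition is:
Bags: B1 = {1, 5, 6}  B2 = {2, 5, 6}  B3 = {5, 6, 7}  B4 = {3, 5, 7}  B5 = {3, 4, 7}
Tree: B1–B2, B2–B3, B3–B4, B4–B5
Every bag has size at most 3, so the width is 3 − 1 = 2 and tw(G) ≤ 2. Conversely, {3, 4, 7} is a clique of size 3, and the vertices of any clique must share a bag in every tree decomposition; so some bag has ≥ 3 vertices and tw(G) ≥ 2. Hence tw(G) = 2 exactly.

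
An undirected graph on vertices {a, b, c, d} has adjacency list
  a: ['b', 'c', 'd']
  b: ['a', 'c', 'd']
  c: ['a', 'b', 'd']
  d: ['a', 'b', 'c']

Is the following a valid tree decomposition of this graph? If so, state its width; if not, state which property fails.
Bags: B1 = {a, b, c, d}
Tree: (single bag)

Yes; width 3.

Every vertex of G appears in some bag (union = {a, b, c, d}); every edge is covered by a bag; and for each vertex v the set of bags containing v is connected in the bag tree. The decomposition is therefore valid. The largest bag has 4 vertices, so the width is 3.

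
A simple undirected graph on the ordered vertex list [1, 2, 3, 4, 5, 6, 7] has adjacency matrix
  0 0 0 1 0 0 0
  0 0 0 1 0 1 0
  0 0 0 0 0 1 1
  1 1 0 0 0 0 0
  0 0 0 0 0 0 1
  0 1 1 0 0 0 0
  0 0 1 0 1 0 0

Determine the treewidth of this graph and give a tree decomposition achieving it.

Treewidth 1.
Bags: B1 = {1, 4}  B2 = {2, 4}  B3 = {2, 6}  B4 = {3, 6}  B5 = {3, 7}  B6 = {5, 7}
Tree: B1–B2, B2–B3, B3–B4, B4–B5, B5–B6

The largest bag has 2 vertices, giving width 1; this decomposition certifies tw(G) ≤ 1. Any graph with an edge has treewidth ≥ 1, and G has the edge 1–4. Combining the bounds, tw(G) = 1.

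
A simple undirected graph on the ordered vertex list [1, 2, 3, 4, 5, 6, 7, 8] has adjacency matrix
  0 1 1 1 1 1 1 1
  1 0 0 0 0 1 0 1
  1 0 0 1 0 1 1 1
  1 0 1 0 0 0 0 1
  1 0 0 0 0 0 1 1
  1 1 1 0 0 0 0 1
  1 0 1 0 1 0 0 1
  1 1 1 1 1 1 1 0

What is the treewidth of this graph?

A width-3 tree decomposition is:
Bags: B1 = {1, 3, 7, 8}  B2 = {1, 3, 4, 8}  B3 = {1, 3, 6, 8}  B4 = {1, 5, 7, 8}  B5 = {1, 2, 6, 8}
Tree: B1–B2, B1–B3, B1–B4, B3–B5
Every bag has size at most 4, so the width is 4 − 1 = 3 and tw(G) ≤ 3. For the lower bound, the 4 vertices {1, 2, 6, 8} are pairwise adjacent, and any tree decomposition puts a clique entirely inside one bag — forcing width ≥ 3. Hence tw(G) = 3 exactly.

3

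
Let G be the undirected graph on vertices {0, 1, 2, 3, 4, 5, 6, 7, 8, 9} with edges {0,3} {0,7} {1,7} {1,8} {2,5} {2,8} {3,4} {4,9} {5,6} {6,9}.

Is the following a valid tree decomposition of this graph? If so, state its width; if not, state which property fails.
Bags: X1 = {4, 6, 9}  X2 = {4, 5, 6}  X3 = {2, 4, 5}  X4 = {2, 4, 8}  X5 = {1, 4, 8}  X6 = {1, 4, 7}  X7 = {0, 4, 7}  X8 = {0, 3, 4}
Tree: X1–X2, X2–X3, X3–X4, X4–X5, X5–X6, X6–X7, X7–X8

Yes; width 2.

Vertex coverage: the bags together contain {0, 1, 2, 3, 4, 5, 6, 7, 8, 9}, the full vertex set. Edge coverage: each edge of G has both endpoints in at least one bag. Running intersection: for every vertex, the bags containing it form a connected subtree. All three properties hold, so this is a valid tree decomposition of width max|bag| − 1 = 2, and hence tw(G) ≤ 2.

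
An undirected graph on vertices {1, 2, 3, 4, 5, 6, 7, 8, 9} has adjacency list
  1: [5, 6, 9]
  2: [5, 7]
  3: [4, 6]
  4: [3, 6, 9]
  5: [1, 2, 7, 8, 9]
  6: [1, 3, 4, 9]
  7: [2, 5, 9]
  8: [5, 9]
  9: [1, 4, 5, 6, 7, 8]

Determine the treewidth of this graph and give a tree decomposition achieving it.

Treewidth 2.
One optimal decomposition is:
Bags: B1 = {1, 5, 9}  B2 = {5, 7, 9}  B3 = {5, 8, 9}  B4 = {1, 6, 9}  B5 = {2, 5, 7}  B6 = {4, 6, 9}  B7 = {3, 4, 6}
Tree: B1–B2, B2–B3, B1–B4, B2–B5, B4–B6, B6–B7

Every bag has size at most 3, so the width is 3 − 1 = 2 and tw(G) ≤ 2. Conversely, {4, 6, 9} is a clique of size 3, and the vertices of any clique must share a bag in every tree decomposition; so some bag has ≥ 3 vertices and tw(G) ≥ 2. Therefore the treewidth is 2.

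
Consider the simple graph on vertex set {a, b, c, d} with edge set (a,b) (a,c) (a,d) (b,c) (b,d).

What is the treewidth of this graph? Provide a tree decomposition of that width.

The largest bag has 3 vertices, giving width 2; this decomposition certifies tw(G) ≤ 2. Conversely, {a, b, d} is a clique of size 3, and the vertices of any clique must share a bag in every tree decomposition; so some bag has ≥ 3 vertices and tw(G) ≥ 2. Hence tw(G) = 2 exactly.

Treewidth 2.
One optimal decomposition is:
Bags: B1 = {a, b, c}  B2 = {a, b, d}
Tree: B1–B2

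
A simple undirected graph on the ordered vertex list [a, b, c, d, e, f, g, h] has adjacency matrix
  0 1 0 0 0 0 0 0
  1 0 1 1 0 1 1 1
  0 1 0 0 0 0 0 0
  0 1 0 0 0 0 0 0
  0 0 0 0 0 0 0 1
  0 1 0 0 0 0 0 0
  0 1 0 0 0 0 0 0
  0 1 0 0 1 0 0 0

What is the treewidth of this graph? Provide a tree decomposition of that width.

The largest bag has 2 vertices, giving width 1; this decomposition certifies tw(G) ≤ 1. Any graph with an edge has treewidth ≥ 1, and G has the edge b–c. The upper and lower bounds meet at 1, so that is the treewidth.

Treewidth 1.
One optimal decomposition is:
Bags: B1 = {b, c}  B2 = {b, d}  B3 = {a, b}  B4 = {b, f}  B5 = {b, h}  B6 = {e, h}  B7 = {b, g}
Tree: B1–B2, B1–B3, B3–B4, B1–B5, B5–B6, B3–B7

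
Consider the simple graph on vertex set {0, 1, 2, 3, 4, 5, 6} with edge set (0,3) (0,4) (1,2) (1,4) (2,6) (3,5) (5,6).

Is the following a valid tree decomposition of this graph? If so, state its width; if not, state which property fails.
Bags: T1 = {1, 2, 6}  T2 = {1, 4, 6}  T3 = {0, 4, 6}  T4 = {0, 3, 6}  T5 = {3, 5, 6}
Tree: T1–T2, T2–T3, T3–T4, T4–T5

Every vertex of G appears in some bag (union = {0, 1, 2, 3, 4, 5, 6}); every edge is covered by a bag; and for each vertex v the set of bags containing v is connected in the bag tree. The decomposition is therefore valid. The largest bag has 3 vertices, so the width is 2.

Yes; width 2.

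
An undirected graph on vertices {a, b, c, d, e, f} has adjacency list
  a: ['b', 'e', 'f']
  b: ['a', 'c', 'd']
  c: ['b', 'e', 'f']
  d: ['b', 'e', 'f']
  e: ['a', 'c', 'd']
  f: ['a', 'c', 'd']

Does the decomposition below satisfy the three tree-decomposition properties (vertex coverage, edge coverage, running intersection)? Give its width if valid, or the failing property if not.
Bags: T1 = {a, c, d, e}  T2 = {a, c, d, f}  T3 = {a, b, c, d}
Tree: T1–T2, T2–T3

Yes; width 3.

Checking the three conditions: (i) the bags cover all of {a, b, c, d, e, f}; (ii) for each edge, some bag contains both endpoints; (iii) the bags containing any fixed vertex form a subtree. All hold, so the decomposition is valid with width 4 − 1 = 3.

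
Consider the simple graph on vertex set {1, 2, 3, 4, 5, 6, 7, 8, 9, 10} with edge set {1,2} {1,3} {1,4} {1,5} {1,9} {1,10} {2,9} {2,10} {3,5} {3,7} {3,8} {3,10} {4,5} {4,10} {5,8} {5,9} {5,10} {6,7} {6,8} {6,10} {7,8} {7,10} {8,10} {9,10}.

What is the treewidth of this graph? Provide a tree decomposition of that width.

The largest bag has 4 vertices, giving width 3; this decomposition certifies tw(G) ≤ 3. Conversely, {3, 5, 8, 10} is a clique of size 4, and the vertices of any clique must share a bag in every tree decomposition; so some bag has ≥ 4 vertices and tw(G) ≥ 3. The upper and lower bounds meet at 3, so that is the treewidth.

Treewidth 3.
One optimal decomposition is:
Bags: B1 = {3, 5, 8, 10}  B2 = {3, 7, 8, 10}  B3 = {1, 3, 5, 10}  B4 = {1, 4, 5, 10}  B5 = {6, 7, 8, 10}  B6 = {1, 5, 9, 10}  B7 = {1, 2, 9, 10}
Tree: B1–B2, B1–B3, B3–B4, B2–B5, B4–B6, B6–B7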